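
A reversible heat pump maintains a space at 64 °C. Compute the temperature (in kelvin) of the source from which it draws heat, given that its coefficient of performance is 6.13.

T_C ≈ 282 K

T_H = 64 °C → 64 + 273.15 = 337.15 K.
COP_HP = T_H/(T_H − T_C) ⇒ T_C = T_H·(COP_HP − 1)/COP_HP = 337.15 × (6.13 − 1)/6.13 = 282 K.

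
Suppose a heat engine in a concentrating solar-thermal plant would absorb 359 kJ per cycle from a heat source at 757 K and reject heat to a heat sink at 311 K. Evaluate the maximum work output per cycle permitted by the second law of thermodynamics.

W_max ≈ 212 kJ

The upper bound on efficiency is η_max = 1 − T_C/T_H = 1 − 311.00/757.00 = 0.5892.
W_max = η_max · Q_H = 0.5892 × 359 = 212 kJ.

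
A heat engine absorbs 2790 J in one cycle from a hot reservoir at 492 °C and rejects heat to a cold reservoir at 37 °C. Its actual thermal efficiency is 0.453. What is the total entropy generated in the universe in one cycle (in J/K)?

ΔS_univ ≈ 1.27 J/K

T_H = 492 °C → 492 + 273.15 = 765.15 K.
T_C = 37 °C → 37 + 273.15 = 310.15 K.
W = η·Q_H = 0.453 × 2790 = 1264 J, so Q_C = Q_H − W = 1526 J.
The hot reservoir loses entropy Q_H/T_H = 2790/765.15 = 3.646 J/K; the cold reservoir gains Q_C/T_C = 1526/310.15 = 4.921 J/K.
ΔS_univ = −Q_H/T_H + Q_C/T_C = 1.27 J/K (> 0, since η = 0.453 < η_Carnot = 0.595).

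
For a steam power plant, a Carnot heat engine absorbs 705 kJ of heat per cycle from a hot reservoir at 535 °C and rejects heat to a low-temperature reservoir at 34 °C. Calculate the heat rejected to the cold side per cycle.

Q_C ≈ 268 kJ

T_H = 535 °C → 535 + 273.15 = 808.15 K.
T_C = 34 °C → 34 + 273.15 = 307.15 K.
For a reversible engine, η = 1 − T_C/T_H = 1 − 307.15/808.15 = 0.6199.
For a reversible cycle Q_C/Q_H = T_C/T_H, so Q_C = 705 × 307.15/808.15 = 268 kJ.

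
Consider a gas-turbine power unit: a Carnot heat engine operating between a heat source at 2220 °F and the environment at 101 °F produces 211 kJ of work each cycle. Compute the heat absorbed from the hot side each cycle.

Q_H ≈ 267 kJ

T_H = 2220 °F → (2220 − 32) × 5/9 = 1215.56 °C = 1488.71 K.
T_C = 101 °F → (101 − 32) × 5/9 = 38.33 °C = 311.48 K.
The Carnot efficiency is η = 1 − T_C/T_H = 1 − 311.48/1488.71 = 0.7908.
Q_H = W/η = 211/0.7908 = 267 kJ.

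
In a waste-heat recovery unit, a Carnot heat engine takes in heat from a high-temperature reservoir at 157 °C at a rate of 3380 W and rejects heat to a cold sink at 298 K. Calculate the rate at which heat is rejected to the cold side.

T_H = 157 °C → 157 + 273.15 = 430.15 K.
Carnot efficiency: η = 1 − T_C/T_H = 1 − 298.00/430.15 = 0.3072.
For a reversible cycle Q_C/Q_H = T_C/T_H, so Q_C = 3380 × 298.00/430.15 = 2342 W.

Q̇_C ≈ 2342 W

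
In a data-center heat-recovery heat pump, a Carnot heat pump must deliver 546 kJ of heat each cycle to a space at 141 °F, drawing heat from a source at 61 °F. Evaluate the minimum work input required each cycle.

T_H = 141 °F → (141 − 32) × 5/9 = 60.56 °C = 333.71 K.
T_C = 61 °F → (61 − 32) × 5/9 = 16.11 °C = 289.26 K.
The Carnot heat-pump COP is COP_HP = T_H/(T_H − T_C) = 333.71/44.44 = 7.5084.
W = Q_H/COP_HP = 546/7.5084 = 72.72 kJ.

W_in ≈ 72.72 kJ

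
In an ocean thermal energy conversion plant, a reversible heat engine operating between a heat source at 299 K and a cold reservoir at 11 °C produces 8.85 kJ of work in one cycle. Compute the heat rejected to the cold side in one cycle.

Q_C ≈ 169 kJ

T_C = 11 °C → 11 + 273.15 = 284.15 K.
η_rev = 1 − T_C/T_H = 1 − 284.15/299.00 = 0.0497.
Since Q_C/Q_H = T_C/T_H and Q_H = W/η, Q_C = W·T_C/(T_H − T_C) = 8.85 × 284.15/14.85 = 169 kJ.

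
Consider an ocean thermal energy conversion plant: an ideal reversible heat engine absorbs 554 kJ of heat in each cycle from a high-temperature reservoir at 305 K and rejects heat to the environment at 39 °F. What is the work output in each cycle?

W ≈ 50.8 kJ

T_C = 39 °F → (39 − 32) × 5/9 = 3.89 °C = 277.04 K.
Since the cycle is reversible, η = 1 − T_C/T_H = 1 − 277.04/305.00 = 0.0917.
W = η·Q_H = 0.0917 × 554 = 50.8 kJ.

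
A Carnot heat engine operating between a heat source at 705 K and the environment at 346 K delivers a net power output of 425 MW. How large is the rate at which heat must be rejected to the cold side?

Since the cycle is reversible, η = 1 − T_C/T_H = 1 − 346.00/705.00 = 0.5092.
Since Q_C/Q_H = T_C/T_H and Q_H = W/η, Q_C = W·T_C/(T_H − T_C) = 425 × 346.00/359.00 = 409.6 MW.

Q̇_C ≈ 409.6 MW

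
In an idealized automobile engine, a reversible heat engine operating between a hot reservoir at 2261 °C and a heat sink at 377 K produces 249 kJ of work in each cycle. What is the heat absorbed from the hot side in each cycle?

T_H = 2261 °C → 2261 + 273.15 = 2534.15 K.
η_rev = 1 − T_C/T_H = 1 − 377.00/2534.15 = 0.8512.
Q_H = W/η = 249/0.8512 = 293 kJ.

Q_H ≈ 293 kJ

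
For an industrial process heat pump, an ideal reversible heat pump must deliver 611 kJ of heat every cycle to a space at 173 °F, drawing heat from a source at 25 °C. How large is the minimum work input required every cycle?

W_in ≈ 92.7 kJ

T_H = 173 °F → (173 − 32) × 5/9 = 78.33 °C = 351.48 K.
T_C = 25 °C → 25 + 273.15 = 298.15 K.
Reversible heating COP: COP_HP = T_H/(T_H − T_C) = 351.48/53.33 = 6.5903.
W = Q_H/COP_HP = 611/6.5903 = 92.7 kJ.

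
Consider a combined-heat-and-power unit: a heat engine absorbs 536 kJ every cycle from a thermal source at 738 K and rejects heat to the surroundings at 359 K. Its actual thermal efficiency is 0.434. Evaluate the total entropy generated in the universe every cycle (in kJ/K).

W = η·Q_H = 0.434 × 536 = 232.6 kJ, so Q_C = Q_H − W = 303.4 kJ.
The hot reservoir loses entropy Q_H/T_H = 536/738.00 = 0.7263 kJ/K; the cold reservoir gains Q_C/T_C = 303.4/359.00 = 0.8451 kJ/K.
ΔS_univ = −Q_H/T_H + Q_C/T_C = 0.1188 kJ/K (> 0, since η = 0.434 < η_Carnot = 0.514).

ΔS_univ ≈ 0.1188 kJ/K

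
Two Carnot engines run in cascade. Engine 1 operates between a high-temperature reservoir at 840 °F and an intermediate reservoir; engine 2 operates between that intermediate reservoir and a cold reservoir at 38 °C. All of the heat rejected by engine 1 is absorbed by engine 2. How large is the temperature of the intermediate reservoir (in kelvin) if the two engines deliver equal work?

T_H = 840 °F → (840 − 32) × 5/9 = 448.89 °C = 722.04 K.
T_C = 38 °C → 38 + 273.15 = 311.15 K.
For reversible stages Q_m = Q_H·(T_m/T_H). Setting W₁ = Q_H(1 − T_m/T_H) equal to W₂ = Q_m(1 − T_C/T_m) = Q_H·(T_m − T_C)/T_H gives T_H − T_m = T_m − T_C, so T_m = (T_H + T_C)/2 = (722.04 + 311.15)/2 = 516.6 K.

T_m ≈ 516.6 K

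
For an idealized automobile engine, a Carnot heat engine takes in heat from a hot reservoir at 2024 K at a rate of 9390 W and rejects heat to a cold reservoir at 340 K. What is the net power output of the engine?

The Carnot efficiency is η = 1 − T_C/T_H = 1 − 340.00/2024.00 = 0.8320.
W = η·Q_H = 0.8320 × 9390 = 7810 W.

Ẇ ≈ 7810 W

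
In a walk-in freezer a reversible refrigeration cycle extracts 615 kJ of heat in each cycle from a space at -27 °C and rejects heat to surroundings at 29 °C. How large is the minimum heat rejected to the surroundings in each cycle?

T_H = 29 °C → 29 + 273.15 = 302.15 K.
T_C = -27 °C → -27 + 273.15 = 246.15 K.
For a reversible cycle Q_H/Q_C = T_H/T_C, so Q_H = Q_C·T_H/T_C = 615 × 302.15/246.15 = 755 kJ.

Q_H ≈ 755 kJ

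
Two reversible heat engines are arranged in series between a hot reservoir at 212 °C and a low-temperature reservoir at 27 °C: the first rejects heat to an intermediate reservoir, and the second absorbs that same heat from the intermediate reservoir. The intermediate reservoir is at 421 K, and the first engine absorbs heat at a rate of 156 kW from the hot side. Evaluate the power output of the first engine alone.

Ẇ₁ ≈ 20.63 kW

T_H = 212 °C → 212 + 273.15 = 485.15 K.
T_C = 27 °C → 27 + 273.15 = 300.15 K.
First-stage efficiency η₁ = 1 − T_m/T_H = 1 − 421.00/485.15 = 0.1322.
W₁ = η₁·Q_H = 0.1322 × 156 = 20.63 kW.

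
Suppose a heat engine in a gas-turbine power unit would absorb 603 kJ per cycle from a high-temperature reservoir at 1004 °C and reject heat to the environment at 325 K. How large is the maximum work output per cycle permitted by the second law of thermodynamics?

W_max ≈ 450 kJ

T_H = 1004 °C → 1004 + 273.15 = 1277.15 K.
No engine can exceed the Carnot limit: η_max = 1 − T_C/T_H = 1 − 325.00/1277.15 = 0.7455.
W_max = η_max · Q_H = 0.7455 × 603 = 450 kJ.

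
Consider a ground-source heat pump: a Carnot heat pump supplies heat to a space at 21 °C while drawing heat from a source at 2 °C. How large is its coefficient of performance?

COP_HP ≈ 15.5

T_H = 21 °C → 21 + 273.15 = 294.15 K.
T_C = 2 °C → 2 + 273.15 = 275.15 K.
The Carnot heat-pump COP is COP_HP = T_H/(T_H − T_C) = 294.15/(294.15 − 275.15) = 15.5.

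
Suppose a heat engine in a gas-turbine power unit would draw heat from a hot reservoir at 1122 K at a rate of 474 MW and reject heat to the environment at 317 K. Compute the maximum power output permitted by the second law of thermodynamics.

By the Carnot theorem, η_max = 1 − T_C/T_H = 1 − 317.00/1122.00 = 0.7175.
W_max = η_max · Q_H = 0.7175 × 474 = 340.1 MW.

Ẇ_max ≈ 340.1 MW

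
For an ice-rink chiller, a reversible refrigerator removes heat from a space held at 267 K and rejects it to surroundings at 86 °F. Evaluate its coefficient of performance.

T_H = 86 °F → (86 − 32) × 5/9 = 30.00 °C = 303.15 K.
The reversible coefficient of performance is COP_R = T_C/(T_H − T_C) = 267.00/(303.15 − 267.00) = 7.386.

COP_R ≈ 7.386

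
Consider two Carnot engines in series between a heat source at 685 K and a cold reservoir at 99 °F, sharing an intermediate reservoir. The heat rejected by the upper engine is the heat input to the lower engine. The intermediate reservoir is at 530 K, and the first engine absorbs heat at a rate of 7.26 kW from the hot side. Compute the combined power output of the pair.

T_C = 99 °F → (99 − 32) × 5/9 = 37.22 °C = 310.37 K.
Two reversible stages in series are equivalent to a single Carnot engine between T_H and T_C, so η_total = 1 − T_C/T_H = 1 − 310.37/685.00 = 0.5469.
W_total = η_total · Q_H = 0.5469 × 7.26 = 3.97 kW.

Ẇ_total ≈ 3.97 kW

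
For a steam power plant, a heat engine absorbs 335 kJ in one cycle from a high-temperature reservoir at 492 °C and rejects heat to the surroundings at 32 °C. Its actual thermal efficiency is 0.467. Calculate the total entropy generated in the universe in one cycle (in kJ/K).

ΔS_univ ≈ 0.147 kJ/K

T_H = 492 °C → 492 + 273.15 = 765.15 K.
T_C = 32 °C → 32 + 273.15 = 305.15 K.
W = η·Q_H = 0.467 × 335 = 156.4 kJ, so Q_C = Q_H − W = 178.6 kJ.
The hot reservoir loses entropy Q_H/T_H = 335/765.15 = 0.4378 kJ/K; the cold reservoir gains Q_C/T_C = 178.6/305.15 = 0.5851 kJ/K.
ΔS_univ = −Q_H/T_H + Q_C/T_C = 0.147 kJ/K (> 0, since η = 0.467 < η_Carnot = 0.601).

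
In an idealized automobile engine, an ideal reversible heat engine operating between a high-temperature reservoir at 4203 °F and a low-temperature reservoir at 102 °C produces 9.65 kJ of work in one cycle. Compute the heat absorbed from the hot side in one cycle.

Q_H ≈ 11.28 kJ

T_H = 4203 °F → (4203 − 32) × 5/9 = 2317.22 °C = 2590.37 K.
T_C = 102 °C → 102 + 273.15 = 375.15 K.
The Carnot efficiency is η = 1 − T_C/T_H = 1 − 375.15/2590.37 = 0.8552.
Q_H = W/η = 9.65/0.8552 = 11.28 kJ.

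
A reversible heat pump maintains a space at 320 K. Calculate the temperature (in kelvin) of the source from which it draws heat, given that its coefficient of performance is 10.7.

COP_HP = T_H/(T_H − T_C) ⇒ T_C = T_H·(COP_HP − 1)/COP_HP = 320.00 × (10.7 − 1)/10.7 = 290 K.

T_C ≈ 290 K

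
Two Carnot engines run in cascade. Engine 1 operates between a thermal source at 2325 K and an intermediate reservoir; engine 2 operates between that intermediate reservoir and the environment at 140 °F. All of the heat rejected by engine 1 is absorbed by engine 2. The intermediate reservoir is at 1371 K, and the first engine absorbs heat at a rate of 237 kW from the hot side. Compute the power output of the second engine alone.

T_C = 140 °F → (140 − 32) × 5/9 = 60.00 °C = 333.15 K.
Heat entering the second stage: Q_m = Q_H·(T_m/T_H) = 237 × 1371.00/2325.00 = 140 kW.
Second-stage efficiency η₂ = 1 − T_C/T_m = 1 − 333.15/1371.00 = 0.7570, so W₂ = η₂·Q_m = 106 kW.

Ẇ₂ ≈ 106 kW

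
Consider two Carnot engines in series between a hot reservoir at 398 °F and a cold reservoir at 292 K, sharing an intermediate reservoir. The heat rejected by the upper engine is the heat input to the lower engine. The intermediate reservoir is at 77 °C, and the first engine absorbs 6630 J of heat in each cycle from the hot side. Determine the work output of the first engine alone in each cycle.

T_H = 398 °F → (398 − 32) × 5/9 = 203.33 °C = 476.48 K.
T_m = 77 °C → 77 + 273.15 = 350.15 K.
First-stage efficiency η₁ = 1 − T_m/T_H = 1 − 350.15/476.48 = 0.2651.
W₁ = η₁·Q_H = 0.2651 × 6630 = 1760 J.

W₁ ≈ 1760 J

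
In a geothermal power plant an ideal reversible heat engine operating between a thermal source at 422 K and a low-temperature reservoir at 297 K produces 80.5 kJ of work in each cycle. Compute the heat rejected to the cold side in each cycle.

Since the cycle is reversible, η = 1 − T_C/T_H = 1 − 297.00/422.00 = 0.2962.
Since Q_C/Q_H = T_C/T_H and Q_H = W/η, Q_C = W·T_C/(T_H − T_C) = 80.5 × 297.00/125.00 = 191 kJ.

Q_C ≈ 191 kJ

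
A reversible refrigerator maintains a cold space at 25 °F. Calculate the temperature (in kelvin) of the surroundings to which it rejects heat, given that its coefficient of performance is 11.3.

T_C = 25 °F → (25 − 32) × 5/9 = -3.89 °C = 269.26 K.
COP_R = T_C/(T_H − T_C) ⇒ T_H = T_C·(1 + 1/COP_R) = 269.26 × (1 + 1/11.3) = 293 K.

T_H ≈ 293 K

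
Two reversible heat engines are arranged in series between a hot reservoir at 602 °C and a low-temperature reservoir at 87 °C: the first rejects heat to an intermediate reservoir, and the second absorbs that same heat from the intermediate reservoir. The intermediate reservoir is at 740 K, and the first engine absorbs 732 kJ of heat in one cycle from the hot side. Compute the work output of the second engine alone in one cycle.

W₂ ≈ 318 kJ

T_H = 602 °C → 602 + 273.15 = 875.15 K.
T_C = 87 °C → 87 + 273.15 = 360.15 K.
Heat entering the second stage: Q_m = Q_H·(T_m/T_H) = 732 × 740.00/875.15 = 619 kJ.
Second-stage efficiency η₂ = 1 − T_C/T_m = 1 − 360.15/740.00 = 0.5133, so W₂ = η₂·Q_m = 318 kJ.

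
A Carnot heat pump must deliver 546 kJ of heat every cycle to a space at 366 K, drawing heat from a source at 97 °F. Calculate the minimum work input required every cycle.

T_C = 97 °F → (97 − 32) × 5/9 = 36.11 °C = 309.26 K.
Reversible heating COP: COP_HP = T_H/(T_H − T_C) = 366.00/56.74 = 6.4506.
W = Q_H/COP_HP = 546/6.4506 = 84.64 kJ.

W_in ≈ 84.64 kJ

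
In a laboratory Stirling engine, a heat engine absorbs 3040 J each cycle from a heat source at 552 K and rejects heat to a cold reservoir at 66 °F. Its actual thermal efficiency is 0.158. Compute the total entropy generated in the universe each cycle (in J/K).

ΔS_univ ≈ 3.26 J/K

T_C = 66 °F → (66 − 32) × 5/9 = 18.89 °C = 292.04 K.
W = η·Q_H = 0.158 × 3040 = 480.3 J, so Q_C = Q_H − W = 2560 J.
Entropy balance on the reservoirs: −Q_H/T_H = -5.507 J/K, +Q_C/T_C = 8.765 J/K.
ΔS_univ = −Q_H/T_H + Q_C/T_C = 3.26 J/K (> 0, since η = 0.158 < η_Carnot = 0.471).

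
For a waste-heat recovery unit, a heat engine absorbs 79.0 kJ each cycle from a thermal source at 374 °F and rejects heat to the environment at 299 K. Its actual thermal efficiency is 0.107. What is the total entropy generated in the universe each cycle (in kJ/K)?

T_H = 374 °F → (374 − 32) × 5/9 = 190.00 °C = 463.15 K.
W = η·Q_H = 0.107 × 79.0 = 8.453 kJ, so Q_C = Q_H − W = 70.55 kJ.
Reservoir entropy changes: ΔS_H = −Q_H/T_H = −79.0/463.15 = -0.1706 kJ/K and ΔS_C = +Q_C/T_C = 70.55/299.00 = 0.2359 kJ/K.
ΔS_univ = −Q_H/T_H + Q_C/T_C = 0.0654 kJ/K (> 0, since η = 0.107 < η_Carnot = 0.354).

ΔS_univ ≈ 0.0654 kJ/K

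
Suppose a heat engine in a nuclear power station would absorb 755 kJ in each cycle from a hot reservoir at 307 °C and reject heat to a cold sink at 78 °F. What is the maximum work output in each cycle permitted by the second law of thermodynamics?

T_H = 307 °C → 307 + 273.15 = 580.15 K.
T_C = 78 °F → (78 − 32) × 5/9 = 25.56 °C = 298.71 K.
No engine can exceed the Carnot limit: η_max = 1 − T_C/T_H = 1 − 298.71/580.15 = 0.4851.
W_max = η_max · Q_H = 0.4851 × 755 = 366 kJ.

W_max ≈ 366 kJ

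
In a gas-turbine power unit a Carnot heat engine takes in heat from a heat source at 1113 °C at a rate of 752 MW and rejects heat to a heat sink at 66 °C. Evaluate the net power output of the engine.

T_H = 1113 °C → 1113 + 273.15 = 1386.15 K.
T_C = 66 °C → 66 + 273.15 = 339.15 K.
η_rev = 1 − T_C/T_H = 1 − 339.15/1386.15 = 0.7553.
W = η·Q_H = 0.7553 × 752 = 568 MW.

Ẇ ≈ 568 MW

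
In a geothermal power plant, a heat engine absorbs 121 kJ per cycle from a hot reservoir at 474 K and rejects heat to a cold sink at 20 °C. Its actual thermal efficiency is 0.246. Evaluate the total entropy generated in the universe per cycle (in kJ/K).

T_C = 20 °C → 20 + 273.15 = 293.15 K.
W = η·Q_H = 0.246 × 121 = 29.77 kJ, so Q_C = Q_H − W = 91.23 kJ.
The hot reservoir loses entropy Q_H/T_H = 121/474.00 = 0.2553 kJ/K; the cold reservoir gains Q_C/T_C = 91.23/293.15 = 0.3112 kJ/K.
ΔS_univ = −Q_H/T_H + Q_C/T_C = 0.0559 kJ/K (> 0, since η = 0.246 < η_Carnot = 0.382).

ΔS_univ ≈ 0.0559 kJ/K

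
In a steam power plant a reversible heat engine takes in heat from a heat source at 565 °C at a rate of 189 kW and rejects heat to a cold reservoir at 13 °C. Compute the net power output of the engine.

Ẇ ≈ 124.5 kW

T_H = 565 °C → 565 + 273.15 = 838.15 K.
T_C = 13 °C → 13 + 273.15 = 286.15 K.
η_rev = 1 − T_C/T_H = 1 − 286.15/838.15 = 0.6586.
W = η·Q_H = 0.6586 × 189 = 124.5 kW.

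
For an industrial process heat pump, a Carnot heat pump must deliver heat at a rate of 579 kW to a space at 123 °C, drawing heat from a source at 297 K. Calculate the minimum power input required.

Ẇ_in ≈ 144.9 kW

T_H = 123 °C → 123 + 273.15 = 396.15 K.
For a reversible heat pump, COP_HP = T_H/(T_H − T_C) = 396.15/99.15 = 3.9955.
W = Q_H/COP_HP = 579/3.9955 = 144.9 kW.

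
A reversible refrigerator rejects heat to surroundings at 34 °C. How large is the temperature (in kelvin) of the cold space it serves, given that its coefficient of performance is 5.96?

T_C ≈ 263.0 K

T_H = 34 °C → 34 + 273.15 = 307.15 K.
COP_R = T_C/(T_H − T_C) ⇒ T_C = T_H·COP_R/(1 + COP_R) = 307.15 × 5.96/(1 + 5.96) = 263.0 K.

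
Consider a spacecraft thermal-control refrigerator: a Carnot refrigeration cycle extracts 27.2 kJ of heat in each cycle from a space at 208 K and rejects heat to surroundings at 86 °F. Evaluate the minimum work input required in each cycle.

T_H = 86 °F → (86 − 32) × 5/9 = 30.00 °C = 303.15 K.
For a reversible refrigerator, COP_R = T_C/(T_H − T_C) = 208.00/95.15 = 2.1860.
W = Q_C/COP_R = 27.2/2.1860 = 12.4 kJ.

W_in ≈ 12.4 kJ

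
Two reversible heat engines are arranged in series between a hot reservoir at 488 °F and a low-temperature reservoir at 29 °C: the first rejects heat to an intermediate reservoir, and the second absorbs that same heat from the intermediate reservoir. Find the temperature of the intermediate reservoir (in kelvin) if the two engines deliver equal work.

T_m ≈ 414 K

T_H = 488 °F → (488 − 32) × 5/9 = 253.33 °C = 526.48 K.
T_C = 29 °C → 29 + 273.15 = 302.15 K.
For reversible stages Q_m = Q_H·(T_m/T_H). Setting W₁ = Q_H(1 − T_m/T_H) equal to W₂ = Q_m(1 − T_C/T_m) = Q_H·(T_m − T_C)/T_H gives T_H − T_m = T_m − T_C, so T_m = (T_H + T_C)/2 = (526.48 + 302.15)/2 = 414 K.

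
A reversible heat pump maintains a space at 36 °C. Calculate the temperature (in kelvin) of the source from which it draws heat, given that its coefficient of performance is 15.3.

T_H = 36 °C → 36 + 273.15 = 309.15 K.
COP_HP = T_H/(T_H − T_C) ⇒ T_C = T_H·(COP_HP − 1)/COP_HP = 309.15 × (15.3 − 1)/15.3 = 289 K.

T_C ≈ 289 K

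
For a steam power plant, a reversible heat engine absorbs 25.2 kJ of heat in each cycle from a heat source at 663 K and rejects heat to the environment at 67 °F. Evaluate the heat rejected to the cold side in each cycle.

Q_C ≈ 11.1 kJ

T_C = 67 °F → (67 − 32) × 5/9 = 19.44 °C = 292.59 K.
For a reversible engine, η = 1 − T_C/T_H = 1 − 292.59/663.00 = 0.5587.
For a reversible cycle Q_C/Q_H = T_C/T_H, so Q_C = 25.2 × 292.59/663.00 = 11.1 kJ.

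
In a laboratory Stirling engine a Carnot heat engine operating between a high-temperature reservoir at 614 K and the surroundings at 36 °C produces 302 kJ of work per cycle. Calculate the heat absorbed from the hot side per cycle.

Q_H ≈ 608.3 kJ

T_C = 36 °C → 36 + 273.15 = 309.15 K.
The Carnot efficiency is η = 1 − T_C/T_H = 1 − 309.15/614.00 = 0.4965.
Q_H = W/η = 302/0.4965 = 608.3 kJ.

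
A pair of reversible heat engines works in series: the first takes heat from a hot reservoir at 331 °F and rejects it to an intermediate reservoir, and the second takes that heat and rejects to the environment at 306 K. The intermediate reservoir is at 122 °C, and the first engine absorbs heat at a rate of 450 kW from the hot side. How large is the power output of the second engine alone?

T_H = 331 °F → (331 − 32) × 5/9 = 166.11 °C = 439.26 K.
T_m = 122 °C → 122 + 273.15 = 395.15 K.
Heat entering the second stage: Q_m = Q_H·(T_m/T_H) = 450 × 395.15/439.26 = 404.8 kW.
Second-stage efficiency η₂ = 1 − T_C/T_m = 1 − 306.00/395.15 = 0.2256, so W₂ = η₂·Q_m = 91.33 kW.

Ẇ₂ ≈ 91.33 kW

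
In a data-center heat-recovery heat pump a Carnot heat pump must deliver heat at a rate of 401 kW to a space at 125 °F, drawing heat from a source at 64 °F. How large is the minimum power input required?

T_H = 125 °F → (125 − 32) × 5/9 = 51.67 °C = 324.82 K.
T_C = 64 °F → (64 − 32) × 5/9 = 17.78 °C = 290.93 K.
For a reversible heat pump, COP_HP = T_H/(T_H − T_C) = 324.82/33.89 = 9.5848.
W = Q_H/COP_HP = 401/9.5848 = 41.8 kW.

Ẇ_in ≈ 41.8 kW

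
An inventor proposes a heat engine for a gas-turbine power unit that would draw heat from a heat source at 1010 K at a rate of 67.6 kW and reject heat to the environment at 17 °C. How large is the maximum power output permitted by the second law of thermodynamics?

T_C = 17 °C → 17 + 273.15 = 290.15 K.
By the Carnot theorem, η_max = 1 − T_C/T_H = 1 − 290.15/1010.00 = 0.7127.
W_max = η_max · Q_H = 0.7127 × 67.6 = 48.2 kW.

Ẇ_max ≈ 48.2 kW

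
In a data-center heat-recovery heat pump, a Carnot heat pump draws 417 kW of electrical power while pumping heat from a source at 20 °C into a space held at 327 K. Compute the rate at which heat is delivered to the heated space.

Q̇_H ≈ 4028 kW

T_C = 20 °C → 20 + 273.15 = 293.15 K.
The Carnot heat-pump COP is COP_HP = T_H/(T_H − T_C) = 327.00/33.85 = 9.6603.
Q_H = COP_HP · W = 9.6603 × 417 = 4028 kW.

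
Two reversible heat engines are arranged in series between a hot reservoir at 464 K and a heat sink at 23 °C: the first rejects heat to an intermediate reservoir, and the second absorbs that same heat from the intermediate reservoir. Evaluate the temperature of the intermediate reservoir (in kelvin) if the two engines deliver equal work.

T_m ≈ 380 K

T_C = 23 °C → 23 + 273.15 = 296.15 K.
For reversible stages Q_m = Q_H·(T_m/T_H). Setting W₁ = Q_H(1 − T_m/T_H) equal to W₂ = Q_m(1 − T_C/T_m) = Q_H·(T_m − T_C)/T_H gives T_H − T_m = T_m − T_C, so T_m = (T_H + T_C)/2 = (464.00 + 296.15)/2 = 380 K.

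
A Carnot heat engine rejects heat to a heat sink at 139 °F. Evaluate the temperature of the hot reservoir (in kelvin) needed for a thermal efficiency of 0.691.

T_H ≈ 1080 K

T_C = 139 °F → (139 − 32) × 5/9 = 59.44 °C = 332.59 K.
From η = 1 − T_C/T_H, solving for T_H gives T_H = T_C/(1 − η) = 332.59/(1 − 0.691) = 1080 K.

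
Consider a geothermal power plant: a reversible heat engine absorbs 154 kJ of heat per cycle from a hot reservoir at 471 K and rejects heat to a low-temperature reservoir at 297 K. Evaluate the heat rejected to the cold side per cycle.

η_rev = 1 − T_C/T_H = 1 − 297.00/471.00 = 0.3694.
For a reversible cycle Q_C/Q_H = T_C/T_H, so Q_C = 154 × 297.00/471.00 = 97.1 kJ.

Q_C ≈ 97.1 kJ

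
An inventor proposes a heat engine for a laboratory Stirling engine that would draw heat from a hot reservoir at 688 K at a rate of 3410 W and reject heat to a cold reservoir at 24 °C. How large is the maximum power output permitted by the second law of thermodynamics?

T_C = 24 °C → 24 + 273.15 = 297.15 K.
The second-law ceiling is the Carnot efficiency, η_max = 1 − T_C/T_H = 1 − 297.15/688.00 = 0.5681.
W_max = η_max · Q_H = 0.5681 × 3410 = 1940 W.

Ẇ_max ≈ 1940 W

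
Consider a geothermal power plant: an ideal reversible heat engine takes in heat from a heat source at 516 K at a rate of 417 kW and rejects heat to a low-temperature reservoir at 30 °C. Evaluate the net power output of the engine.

T_C = 30 °C → 30 + 273.15 = 303.15 K.
The Carnot efficiency is η = 1 − T_C/T_H = 1 − 303.15/516.00 = 0.4125.
W = η·Q_H = 0.4125 × 417 = 172.0 kW.

Ẇ ≈ 172.0 kW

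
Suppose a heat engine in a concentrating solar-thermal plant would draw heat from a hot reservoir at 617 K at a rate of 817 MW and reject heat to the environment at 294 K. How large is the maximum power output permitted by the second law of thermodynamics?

No engine can exceed the Carnot limit: η_max = 1 − T_C/T_H = 1 − 294.00/617.00 = 0.5235.
W_max = η_max · Q_H = 0.5235 × 817 = 428 MW.

Ẇ_max ≈ 428 MW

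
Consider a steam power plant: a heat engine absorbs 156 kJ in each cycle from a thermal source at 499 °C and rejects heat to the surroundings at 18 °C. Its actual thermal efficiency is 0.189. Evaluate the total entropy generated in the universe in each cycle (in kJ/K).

T_H = 499 °C → 499 + 273.15 = 772.15 K.
T_C = 18 °C → 18 + 273.15 = 291.15 K.
W = η·Q_H = 0.189 × 156 = 29.48 kJ, so Q_C = Q_H − W = 126.5 kJ.
Entropy balance on the reservoirs: −Q_H/T_H = -0.2020 kJ/K, +Q_C/T_C = 0.4345 kJ/K.
ΔS_univ = −Q_H/T_H + Q_C/T_C = 0.233 kJ/K (> 0, since η = 0.189 < η_Carnot = 0.623).

ΔS_univ ≈ 0.233 kJ/K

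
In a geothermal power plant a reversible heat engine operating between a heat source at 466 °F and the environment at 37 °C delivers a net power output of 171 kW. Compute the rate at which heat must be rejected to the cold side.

Q̇_C ≈ 260 kW

T_H = 466 °F → (466 − 32) × 5/9 = 241.11 °C = 514.26 K.
T_C = 37 °C → 37 + 273.15 = 310.15 K.
Carnot efficiency: η = 1 − T_C/T_H = 1 − 310.15/514.26 = 0.3969.
Since Q_C/Q_H = T_C/T_H and Q_H = W/η, Q_C = W·T_C/(T_H − T_C) = 171 × 310.15/204.11 = 260 kW.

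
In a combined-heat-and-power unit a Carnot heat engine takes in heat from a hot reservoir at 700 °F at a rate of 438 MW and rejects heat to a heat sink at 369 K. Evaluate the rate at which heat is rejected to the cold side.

T_H = 700 °F → (700 − 32) × 5/9 = 371.11 °C = 644.26 K.
η_rev = 1 − T_C/T_H = 1 − 369.00/644.26 = 0.4273.
For a reversible cycle Q_C/Q_H = T_C/T_H, so Q_C = 438 × 369.00/644.26 = 250.9 MW.

Q̇_C ≈ 250.9 MW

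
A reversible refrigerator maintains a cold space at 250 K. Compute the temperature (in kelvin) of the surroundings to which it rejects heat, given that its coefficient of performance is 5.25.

T_H ≈ 298 K

COP_R = T_C/(T_H − T_C) ⇒ T_H = T_C·(1 + 1/COP_R) = 250.00 × (1 + 1/5.25) = 298 K.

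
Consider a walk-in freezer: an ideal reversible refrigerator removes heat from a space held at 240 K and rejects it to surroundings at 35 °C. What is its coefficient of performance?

COP_R ≈ 3.52

T_H = 35 °C → 35 + 273.15 = 308.15 K.
Carnot COP: COP_R = T_C/(T_H − T_C) = 240.00/(308.15 − 240.00) = 3.52.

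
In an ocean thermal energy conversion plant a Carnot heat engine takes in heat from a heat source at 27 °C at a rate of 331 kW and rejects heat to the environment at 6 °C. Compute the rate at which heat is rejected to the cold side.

T_H = 27 °C → 27 + 273.15 = 300.15 K.
T_C = 6 °C → 6 + 273.15 = 279.15 K.
For a reversible engine, η = 1 − T_C/T_H = 1 − 279.15/300.15 = 0.0700.
For a reversible cycle Q_C/Q_H = T_C/T_H, so Q_C = 331 × 279.15/300.15 = 308 kW.

Q̇_C ≈ 308 kW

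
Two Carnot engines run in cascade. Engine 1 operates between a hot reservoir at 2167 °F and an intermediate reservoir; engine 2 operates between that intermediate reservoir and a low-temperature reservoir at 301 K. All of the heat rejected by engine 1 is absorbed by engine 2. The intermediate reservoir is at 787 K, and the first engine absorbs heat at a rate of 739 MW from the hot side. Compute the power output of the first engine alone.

Ẇ₁ ≈ 340.4 MW

T_H = 2167 °F → (2167 − 32) × 5/9 = 1186.11 °C = 1459.26 K.
First-stage efficiency η₁ = 1 − T_m/T_H = 1 − 787.00/1459.26 = 0.4607.
W₁ = η₁·Q_H = 0.4607 × 739 = 340.4 MW.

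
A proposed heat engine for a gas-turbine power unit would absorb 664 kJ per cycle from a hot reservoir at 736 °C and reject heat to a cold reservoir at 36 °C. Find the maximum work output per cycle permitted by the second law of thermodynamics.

W_max ≈ 461 kJ

T_H = 736 °C → 736 + 273.15 = 1009.15 K.
T_C = 36 °C → 36 + 273.15 = 309.15 K.
No engine can exceed the Carnot limit: η_max = 1 − T_C/T_H = 1 − 309.15/1009.15 = 0.6937.
W_max = η_max · Q_H = 0.6937 × 664 = 461 kJ.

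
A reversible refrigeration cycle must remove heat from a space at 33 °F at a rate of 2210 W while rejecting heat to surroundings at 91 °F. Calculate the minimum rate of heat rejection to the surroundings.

T_H = 91 °F → (91 − 32) × 5/9 = 32.78 °C = 305.93 K.
T_C = 33 °F → (33 − 32) × 5/9 = 0.56 °C = 273.71 K.
For a reversible cycle Q_H/Q_C = T_H/T_C, so Q_H = Q_C·T_H/T_C = 2210 × 305.93/273.71 = 2470 W.

Q̇_H ≈ 2470 W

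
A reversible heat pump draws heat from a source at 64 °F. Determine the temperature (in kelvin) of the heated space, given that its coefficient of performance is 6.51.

T_C = 64 °F → (64 − 32) × 5/9 = 17.78 °C = 290.93 K.
COP_HP = T_H/(T_H − T_C) ⇒ T_H = T_C·COP_HP/(COP_HP − 1) = 290.93 × 6.51/(6.51 − 1) = 344 K.

T_H ≈ 344 K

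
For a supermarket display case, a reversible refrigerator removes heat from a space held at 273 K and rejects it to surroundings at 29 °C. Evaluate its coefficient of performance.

COP_R ≈ 9.365

T_H = 29 °C → 29 + 273.15 = 302.15 K.
Carnot COP: COP_R = T_C/(T_H − T_C) = 273.00/(302.15 − 273.00) = 9.365.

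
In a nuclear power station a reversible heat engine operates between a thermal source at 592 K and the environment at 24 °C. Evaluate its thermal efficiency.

η ≈ 0.4981

T_C = 24 °C → 24 + 273.15 = 297.15 K.
η_rev = 1 − T_C/T_H = 1 − 297.15/592.00 = 0.4981.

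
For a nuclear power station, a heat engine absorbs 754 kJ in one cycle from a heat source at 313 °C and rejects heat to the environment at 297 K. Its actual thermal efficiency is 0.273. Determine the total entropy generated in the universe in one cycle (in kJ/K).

ΔS_univ ≈ 0.559 kJ/K

T_H = 313 °C → 313 + 273.15 = 586.15 K.
W = η·Q_H = 0.273 × 754 = 205.8 kJ, so Q_C = Q_H − W = 548.2 kJ.
Reservoir entropy changes: ΔS_H = −Q_H/T_H = −754/586.15 = -1.286 kJ/K and ΔS_C = +Q_C/T_C = 548.2/297.00 = 1.846 kJ/K.
ΔS_univ = −Q_H/T_H + Q_C/T_C = 0.559 kJ/K (> 0, since η = 0.273 < η_Carnot = 0.493).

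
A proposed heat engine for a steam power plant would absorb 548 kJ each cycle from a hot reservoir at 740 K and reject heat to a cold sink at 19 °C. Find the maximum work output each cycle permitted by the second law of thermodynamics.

T_C = 19 °C → 19 + 273.15 = 292.15 K.
The second-law ceiling is the Carnot efficiency, η_max = 1 − T_C/T_H = 1 − 292.15/740.00 = 0.6052.
W_max = η_max · Q_H = 0.6052 × 548 = 332 kJ.

W_max ≈ 332 kJ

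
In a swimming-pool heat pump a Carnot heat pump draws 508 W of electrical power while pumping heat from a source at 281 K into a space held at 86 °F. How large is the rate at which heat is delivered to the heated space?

T_H = 86 °F → (86 − 32) × 5/9 = 30.00 °C = 303.15 K.
Reversible heating COP: COP_HP = T_H/(T_H − T_C) = 303.15/22.15 = 13.6862.
Q_H = COP_HP · W = 13.6862 × 508 = 6953 W.

Q̇_H ≈ 6953 W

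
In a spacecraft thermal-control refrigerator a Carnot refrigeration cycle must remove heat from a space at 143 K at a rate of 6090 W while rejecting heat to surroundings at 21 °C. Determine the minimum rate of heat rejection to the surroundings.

T_H = 21 °C → 21 + 273.15 = 294.15 K.
For a reversible cycle Q_H/Q_C = T_H/T_C, so Q_H = Q_C·T_H/T_C = 6090 × 294.15/143.00 = 12530 W.

Q̇_H ≈ 12530 W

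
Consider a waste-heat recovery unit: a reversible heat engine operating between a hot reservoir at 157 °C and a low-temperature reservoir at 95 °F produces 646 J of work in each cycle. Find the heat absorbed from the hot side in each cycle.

Q_H ≈ 2278 J

T_H = 157 °C → 157 + 273.15 = 430.15 K.
T_C = 95 °F → (95 − 32) × 5/9 = 35.00 °C = 308.15 K.
Carnot efficiency: η = 1 − T_C/T_H = 1 − 308.15/430.15 = 0.2836.
Q_H = W/η = 646/0.2836 = 2278 J.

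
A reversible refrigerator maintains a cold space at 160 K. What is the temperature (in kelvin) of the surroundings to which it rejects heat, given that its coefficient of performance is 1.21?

COP_R = T_C/(T_H − T_C) ⇒ T_H = T_C·(1 + 1/COP_R) = 160.00 × (1 + 1/1.21) = 292 K.

T_H ≈ 292 K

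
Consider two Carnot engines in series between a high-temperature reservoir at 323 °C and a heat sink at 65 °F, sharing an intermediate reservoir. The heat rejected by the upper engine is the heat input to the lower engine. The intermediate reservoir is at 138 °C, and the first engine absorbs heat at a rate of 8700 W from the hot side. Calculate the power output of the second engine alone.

Ẇ₂ ≈ 1750 W

T_H = 323 °C → 323 + 273.15 = 596.15 K.
T_C = 65 °F → (65 − 32) × 5/9 = 18.33 °C = 291.48 K.
T_m = 138 °C → 138 + 273.15 = 411.15 K.
Heat entering the second stage: Q_m = Q_H·(T_m/T_H) = 8700 × 411.15/596.15 = 6000 W.
Second-stage efficiency η₂ = 1 − T_C/T_m = 1 − 291.48/411.15 = 0.2911, so W₂ = η₂·Q_m = 1750 W.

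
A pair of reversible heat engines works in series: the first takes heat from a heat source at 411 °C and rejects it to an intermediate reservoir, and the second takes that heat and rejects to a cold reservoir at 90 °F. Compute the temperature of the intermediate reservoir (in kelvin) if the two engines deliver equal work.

T_m ≈ 495 K

T_H = 411 °C → 411 + 273.15 = 684.15 K.
T_C = 90 °F → (90 − 32) × 5/9 = 32.22 °C = 305.37 K.
For reversible stages Q_m = Q_H·(T_m/T_H). Setting W₁ = Q_H(1 − T_m/T_H) equal to W₂ = Q_m(1 − T_C/T_m) = Q_H·(T_m − T_C)/T_H gives T_H − T_m = T_m − T_C, so T_m = (T_H + T_C)/2 = (684.15 + 305.37)/2 = 495 K.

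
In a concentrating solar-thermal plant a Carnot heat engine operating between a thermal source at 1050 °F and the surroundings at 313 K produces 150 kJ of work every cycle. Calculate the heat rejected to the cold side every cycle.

T_H = 1050 °F → (1050 − 32) × 5/9 = 565.56 °C = 838.71 K.
Carnot efficiency: η = 1 − T_C/T_H = 1 − 313.00/838.71 = 0.6268.
Since Q_C/Q_H = T_C/T_H and Q_H = W/η, Q_C = W·T_C/(T_H − T_C) = 150 × 313.00/525.71 = 89.3 kJ.

Q_C ≈ 89.3 kJ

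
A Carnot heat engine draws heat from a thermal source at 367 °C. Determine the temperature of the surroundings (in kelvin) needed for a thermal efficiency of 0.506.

T_H = 367 °C → 367 + 273.15 = 640.15 K.
From η = 1 − T_C/T_H, T_C = T_H·(1 − η) = 640.15 × (1 − 0.506) = 316.2 K.

T_C ≈ 316.2 K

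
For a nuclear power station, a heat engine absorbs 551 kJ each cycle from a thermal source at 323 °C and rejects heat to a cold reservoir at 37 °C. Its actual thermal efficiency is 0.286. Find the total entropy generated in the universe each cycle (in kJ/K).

T_H = 323 °C → 323 + 273.15 = 596.15 K.
T_C = 37 °C → 37 + 273.15 = 310.15 K.
W = η·Q_H = 0.286 × 551 = 157.6 kJ, so Q_C = Q_H − W = 393.4 kJ.
The hot reservoir loses entropy Q_H/T_H = 551/596.15 = 0.9243 kJ/K; the cold reservoir gains Q_C/T_C = 393.4/310.15 = 1.268 kJ/K.
ΔS_univ = −Q_H/T_H + Q_C/T_C = 0.344 kJ/K (> 0, since η = 0.286 < η_Carnot = 0.480).

ΔS_univ ≈ 0.344 kJ/K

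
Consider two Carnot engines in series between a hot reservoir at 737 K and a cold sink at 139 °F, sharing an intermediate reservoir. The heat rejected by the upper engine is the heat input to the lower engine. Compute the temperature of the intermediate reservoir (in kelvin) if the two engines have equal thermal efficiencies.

T_m ≈ 495 K

T_C = 139 °F → (139 − 32) × 5/9 = 59.44 °C = 332.59 K.
Equal efficiencies require 1 − T_m/T_H = 1 − T_C/T_m, i.e. T_m/T_H = T_C/T_m, so T_m = √(T_H·T_C) = √(737.00 × 332.59) = 495 K.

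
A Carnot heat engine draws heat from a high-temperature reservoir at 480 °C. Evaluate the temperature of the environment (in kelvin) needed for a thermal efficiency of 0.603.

T_C ≈ 299 K

T_H = 480 °C → 480 + 273.15 = 753.15 K.
From η = 1 − T_C/T_H, T_C = T_H·(1 − η) = 753.15 × (1 − 0.603) = 299 K.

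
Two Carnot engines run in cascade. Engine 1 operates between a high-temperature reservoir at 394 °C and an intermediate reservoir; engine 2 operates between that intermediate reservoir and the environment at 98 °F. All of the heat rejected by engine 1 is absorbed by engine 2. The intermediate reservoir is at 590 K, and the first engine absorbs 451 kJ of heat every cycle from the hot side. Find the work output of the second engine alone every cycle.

W₂ ≈ 189 kJ

T_H = 394 °C → 394 + 273.15 = 667.15 K.
T_C = 98 °F → (98 − 32) × 5/9 = 36.67 °C = 309.82 K.
Heat entering the second stage: Q_m = Q_H·(T_m/T_H) = 451 × 590.00/667.15 = 399 kJ.
Second-stage efficiency η₂ = 1 − T_C/T_m = 1 − 309.82/590.00 = 0.4749, so W₂ = η₂·Q_m = 189 kJ.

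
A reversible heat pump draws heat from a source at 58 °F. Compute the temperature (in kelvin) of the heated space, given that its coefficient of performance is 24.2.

T_H ≈ 300 K

T_C = 58 °F → (58 − 32) × 5/9 = 14.44 °C = 287.59 K.
COP_HP = T_H/(T_H − T_C) ⇒ T_H = T_C·COP_HP/(COP_HP − 1) = 287.59 × 24.2/(24.2 − 1) = 300 K.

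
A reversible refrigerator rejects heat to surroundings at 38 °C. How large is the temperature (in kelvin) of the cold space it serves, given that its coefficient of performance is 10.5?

T_H = 38 °C → 38 + 273.15 = 311.15 K.
COP_R = T_C/(T_H − T_C) ⇒ T_C = T_H·COP_R/(1 + COP_R) = 311.15 × 10.5/(1 + 10.5) = 284.1 K.

T_C ≈ 284.1 K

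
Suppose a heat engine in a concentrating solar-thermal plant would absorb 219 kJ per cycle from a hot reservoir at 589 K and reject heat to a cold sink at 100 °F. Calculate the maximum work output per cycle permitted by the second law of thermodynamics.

W_max ≈ 103.4 kJ

T_C = 100 °F → (100 − 32) × 5/9 = 37.78 °C = 310.93 K.
By the Carnot theorem, η_max = 1 − T_C/T_H = 1 − 310.93/589.00 = 0.4721.
W_max = η_max · Q_H = 0.4721 × 219 = 103.4 kJ.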